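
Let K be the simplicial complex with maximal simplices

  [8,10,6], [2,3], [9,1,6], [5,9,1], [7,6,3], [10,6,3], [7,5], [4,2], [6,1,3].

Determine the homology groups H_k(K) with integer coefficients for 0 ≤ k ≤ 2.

Order the vertices as 1 < 2 < 3 < 4 < 5 < 6 < 7 < 8 < 9 < 10. Listing each simplex with vertices in this order, K has dimension 2 with simplices:

  0-simplices (10): [1], [2], [3], [4], [5], [6], [7], [8], [9], [10]
  1-simplices (16): [1,3], [1,5], [1,6], [1,9], [2,3], [2,4], [3,6], [3,7], [3,10], [5,7], [5,9], [6,7], [6,8], [6,9], [6,10], [8,10]
  2-simplices (6): [1,3,6], [1,5,9], [1,6,9], [3,6,7], [3,6,10], [6,8,10]

so the chain groups are C_0 ≅ Z^10, C_1 ≅ Z^16, C_2 ≅ Z^6.

∂_1: C_1 → C_0 sends each edge [p,q] (with p < q) to q − p. For instance
  ∂[2,3] = [3] − [2].
As a 10×16 matrix over Z this has rank 9, with invariant factors (1,1,1,1,1,1,1,1,1).

Boundary ∂_2: C_2 → C_1 acts by ∂[p,q,r] = [q,r] − [p,r] + [p,q]. For instance
  ∂[3,6,7] = [6,7] − [3,7] + [3,6],
  ∂[1,3,6] = [3,6] − [1,6] + [1,3].
The resulting 16×6 matrix has rank 6, and its Smith normal form has invariant factors (1,1,1,1,1,1).

Now H_k = ker ∂_k / im ∂_{k+1}, so:

  H_0: rank C_0 − rank ∂_1 = 10 − 9 = 1, and the invariant factors of ∂_1 are all 1, so H_0 ≅ Z.
  H_1: rank ker ∂_1 − rank ∂_2 = (16 − 9) − 6 = 1, and the invariant factors of ∂_2 are all 1, so H_1 ≅ Z.
  H_2: rank ker ∂_2 − rank ∂_3 = (6 − 6) − 0 = 0, and there is no ∂_3, so H_2 ≅ 0.

H_0 ≅ Z,  H_1 ≅ Z,  H_2 = 0.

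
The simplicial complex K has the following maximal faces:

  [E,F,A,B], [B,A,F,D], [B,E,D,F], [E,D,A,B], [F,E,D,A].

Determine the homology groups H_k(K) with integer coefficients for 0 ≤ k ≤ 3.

H_0 ≅ Z,  H_1 = 0,  H_2 = 0,  H_3 ≅ Z.

We work with the vertex ordering A < B < D < E < F. The simplices of K, each written with vertices in increasing order, are:

  0-simplices (5): A, B, D, E, F
  1-simplices (10): AB, AD, AE, AF, BD, BE, BF, DE, DF, EF
  2-simplices (10): ABD, ABE, ABF, ADE, ADF, AEF, BDE, BDF, BEF, DEF
  3-simplices (5): ABDE, ABDF, ABEF, ADEF, BDEF

giving chain groups C_0 ≅ Z^5, C_1 ≅ Z^10, C_2 ≅ Z^10, C_3 ≅ Z^5.

∂_1: C_1 → C_0 sends each edge [p,q] (with p < q) to q − p. For instance
  ∂AE = E − A.
As a 5×10 matrix over Z this has rank 4, with invariant factors (1,1,1,1).

Boundary ∂_2: C_2 → C_1 maps a triangle to the signed sum of its edges. For instance
  ∂BEF = EF − BF + BE,
  ∂ABF = BF − AF + AB.
As a 10×10 matrix over Z this has rank 6, with invariant factors (1,1,1,1,1,1).

∂_3: C_3 → C_2 sends each 3-simplex σ to the alternating sum Σ_i (−1)^i (σ with its i-th vertex removed). For instance
  ∂ADEF = DEF − AEF + ADF − ADE,
  ∂ABEF = BEF − AEF + ABF − ABE.
As a 10×5 matrix over Z this has rank 4, with invariant factors (1,1,1,1).

Now H_k = ker ∂_k / im ∂_{k+1}, so:

  H_0: rank C_0 − rank ∂_1 = 5 − 4 = 1, and the invariant factors of ∂_1 are all 1, so H_0 ≅ Z.
  H_1: rank ker ∂_1 − rank ∂_2 = (10 − 4) − 6 = 0, and the invariant factors of ∂_2 are all 1, so H_1 ≅ 0.
  H_2: rank ker ∂_2 − rank ∂_3 = (10 − 6) − 4 = 0, and the invariant factors of ∂_3 are all 1, so H_2 ≅ 0.
  H_3: rank ker ∂_3 − rank ∂_4 = (5 − 4) − 0 = 1, and there is no ∂_4, so H_3 ≅ Z.

(K is a triangulation of the 3-sphere S^3.)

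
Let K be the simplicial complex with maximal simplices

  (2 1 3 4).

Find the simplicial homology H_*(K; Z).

Fix the vertex order 1 < 2 < 3 < 4 and write every simplex with vertices in increasing order. Then dim K = 3 and the simplices of K are:

  0-simplices (4): [1], [2], [3], [4]
  1-simplices (6): [1,2], [1,3], [1,4], [2,3], [2,4], [3,4]
  2-simplices (4): [1,2,3], [1,2,4], [1,3,4], [2,3,4]
  3-simplices (1): [1,2,3,4]

Hence C_0 ≅ Z^4, C_1 ≅ Z^6, C_2 ≅ Z^4, C_3 ≅ Z^1.

The boundary map ∂_1: C_1 → C_0 sends each edge [p,q] (with p < q) to q − p.
The 4×6 boundary matrix has rank 3 and Smith normal form diag(1,1,1).

The boundary map ∂_2: C_2 → C_1 acts by ∂[p,q,r] = [q,r] − [p,r] + [p,q]. For instance
  ∂[1,2,4] = [2,4] − [1,4] + [1,2],
  ∂[1,3,4] = [3,4] − [1,4] + [1,3].
As a 6×4 matrix over Z this has rank 3, with invariant factors (1,1,1).

The boundary map ∂_3: C_3 → C_2 sends each 3-simplex σ to the alternating sum Σ_i (−1)^i (σ with its i-th vertex removed). For instance
  ∂[1,2,3,4] = [2,3,4] − [1,3,4] + [1,2,4] − [1,2,3].
The resulting 4×1 matrix has rank 1, and its Smith normal form has invariant factors (1).

Computing H_k = (kernel of ∂_k) / (image of ∂_{k+1}):

  H_0: rank C_0 − rank ∂_1 = 4 − 3 = 1, and the invariant factors of ∂_1 are all 1, so H_0 = Z.
  H_1: rank ker ∂_1 − rank ∂_2 = (6 − 3) − 3 = 0, and the invariant factors of ∂_2 are all 1, so H_1 = 0.
  H_2: rank ker ∂_2 − rank ∂_3 = (4 − 3) − 1 = 0, and the invariant factors of ∂_3 are all 1, so H_2 = 0.
  H_3: rank ker ∂_3 − rank ∂_4 = (1 − 1) − 0 = 0, and there is no ∂_4, so H_3 = 0.

H_0 = Z,  H_1 = 0,  H_2 = 0,  H_3 = 0.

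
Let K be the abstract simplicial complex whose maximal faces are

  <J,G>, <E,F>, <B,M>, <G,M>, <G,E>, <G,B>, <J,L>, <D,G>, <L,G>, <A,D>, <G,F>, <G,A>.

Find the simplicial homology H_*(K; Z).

K has 9 vertices, 12 edges.
rank ∂_0 = 0, rank ∂_1 = 8 ⇒ b_0 = 9 − 0 − 8 = 1; all invariant factors of ∂_1 are 1 so no torsion. So H_0 = Z.
rank ∂_1 = 8, rank ∂_2 = 0 ⇒ b_1 = 12 − 8 − 0 = 4. So H_1 = Z^4.

H_0 ≅ Z,  H_1 ≅ Z^4.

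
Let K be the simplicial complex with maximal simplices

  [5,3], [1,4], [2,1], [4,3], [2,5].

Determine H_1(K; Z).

We work with the vertex ordering 1 < 2 < 3 < 4 < 5. The simplices of K, each written with vertices in increasing order, are:

  0-simplices (5): [1], [2], [3], [4], [5]
  1-simplices (5): [1,2], [1,4], [2,5], [3,4], [3,5]

giving chain groups C_0 ≅ Z^5, C_1 ≅ Z^5.

Boundary ∂_1: C_1 → C_0 maps an edge to its endpoints' difference, ∂[p,q] = q − p. For instance
  ∂[3,5] = [5] − [3].
As a 5×5 matrix over Z this has rank 4, with invariant factors (1,1,1,1).

Computing H_k = (kernel of ∂_k) / (image of ∂_{k+1}):

  H_1: rank ker ∂_1 − rank ∂_2 = (5 − 4) − 0 = 1, and there is no ∂_2, so H_1 = Z.

(K is a triangulation of the circle S^1.)

H_1 = Z.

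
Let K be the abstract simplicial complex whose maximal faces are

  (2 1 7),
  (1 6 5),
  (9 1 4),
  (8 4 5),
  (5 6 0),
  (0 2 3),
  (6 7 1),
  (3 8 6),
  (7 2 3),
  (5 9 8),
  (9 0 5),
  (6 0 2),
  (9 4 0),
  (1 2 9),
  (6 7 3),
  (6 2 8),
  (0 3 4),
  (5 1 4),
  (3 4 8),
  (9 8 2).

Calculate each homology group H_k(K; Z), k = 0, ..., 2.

Take the total order 0 < 1 < 2 < 3 < 4 < 5 < 6 < 7 < 8 < 9 on the vertex set. Then K (dimension 2) consists of the simplices:

  0-simplices (10): [0], [1], [2], [3], [4], [5], [6], [7], [8], [9]
  1-simplices (30): (30 of them)
  2-simplices (20): (20 of them)

Hence C_0 ≅ Z^10, C_1 ≅ Z^30, C_2 ≅ Z^20.

The boundary map ∂_1: C_1 → C_0 maps an edge to its endpoints' difference, ∂[p,q] = q − p.
As a 10×30 matrix over Z this has rank 9, with invariant factors (1,1,1,1,1,1,1,1,1).

∂_2: C_2 → C_1 maps a triangle to the signed sum of its edges. For instance
  ∂[2,8,9] = [8,9] − [2,9] + [2,8],
  ∂[0,3,4] = [3,4] − [0,4] + [0,3].
As a 30×20 matrix over Z this has rank 20, with invariant factors (1,1,1,1,1,1,1,1,1,1,1,1,1,1,1,1,1,1,1,2).

Now H_k = ker ∂_k / im ∂_{k+1}, so:

  H_0: rank C_0 − rank ∂_1 = 10 − 9 = 1, and the invariant factors of ∂_1 are all 1, so H_0 ≅ Z.
  H_1: rank ker ∂_1 − rank ∂_2 = (30 − 9) − 20 = 1, and ∂_2 has invariant factor 2 > 1, so H_1 ≅ Z ⊕ Z/2Z.
  H_2: rank ker ∂_2 − rank ∂_3 = (20 − 20) − 0 = 0, and there is no ∂_3, so H_2 ≅ 0.

As a check, the Euler characteristic is 10 − 30 + 20 = 0, which agrees with 1 − 1 + 0 = 0.

H_0 = Z,  H_1 = Z ⊕ Z/2Z,  H_2 = 0.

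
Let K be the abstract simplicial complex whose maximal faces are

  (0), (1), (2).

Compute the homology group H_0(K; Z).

H_0 ≅ Z^3.

We work with the vertex ordering 0 < 1 < 2. The simplices of K, each written with vertices in increasing order, are:

  0-simplices (3): [0], [1], [2]

Hence C_0 ≅ Z^3.

Now H_k = ker ∂_k / im ∂_{k+1}, so:

  H_0: rank C_0 − rank ∂_1 = 3 − 0 = 3, and there is no ∂_1, so H_0 ≅ Z^3.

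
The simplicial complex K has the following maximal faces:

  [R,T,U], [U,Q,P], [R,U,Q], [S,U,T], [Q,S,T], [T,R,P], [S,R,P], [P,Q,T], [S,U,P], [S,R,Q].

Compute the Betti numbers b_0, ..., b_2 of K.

b_0 = 1, b_1 = 0, b_2 = 0.

Fix the vertex order P < Q < R < S < T < U and write every simplex with vertices in increasing order. Then dim K = 2 and the simplices of K are:

  0-simplices (6): P, Q, R, S, T, U
  1-simplices (15): PQ, PR, PS, PT, PU, QR, QS, QT, QU, RS, RT, RU, ST, SU, TU
  2-simplices (10): PQT, PQU, PRS, PRT, PSU, QRS, QRU, QST, RTU, STU

so the chain groups are C_0 ≅ Z^6, C_1 ≅ Z^15, C_2 ≅ Z^10.

Boundary ∂_1: C_1 → C_0 is given by ∂[p,q] = [q] − [p]. For instance
  ∂QR = R − Q.
The resulting 6×15 matrix has rank 5, and its Smith normal form has invariant factors (1,1,1,1,1).

∂_2: C_2 → C_1 maps a triangle to the signed sum of its edges. For instance
  ∂PQU = QU − PU + PQ,
  ∂PRT = RT − PT + PR.
As a 15×10 matrix over Z this has rank 10, with invariant factors (1,1,1,1,1,1,1,1,1,2).

From H_k ≅ ker(∂_k) / im(∂_{k+1}) we obtain:

  H_0: rank C_0 − rank ∂_1 = 6 − 5 = 1, and the invariant factors of ∂_1 are all 1, so H_0 = Z.
  H_1: rank ker ∂_1 − rank ∂_2 = (15 − 5) − 10 = 0, and ∂_2 has invariant factor 2 > 1, so H_1 = Z/2.
  H_2: rank ker ∂_2 − rank ∂_3 = (10 − 10) − 0 = 0, and there is no ∂_3, so H_2 = 0.

As a check, the Euler characteristic is 6 − 15 + 10 = 1, which agrees with 1 − 0 + 0 = 1.

Hence the Betti numbers are b_0 = 1, b_1 = 0, b_2 = 0.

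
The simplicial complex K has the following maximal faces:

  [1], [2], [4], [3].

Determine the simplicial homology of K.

Take the total order 1 < 2 < 3 < 4 on the vertex set. Then K (dimension 0) consists of the simplices:

  0-simplices (4): [1], [2], [3], [4]

so the chain groups are C_0 ≅ Z^4.

From H_k ≅ ker(∂_k) / im(∂_{k+1}) we obtain:

  H_0: rank C_0 − rank ∂_1 = 4 − 0 = 4, and there is no ∂_1, so H_0 ≅ Z^4.

H_0 = Z^4.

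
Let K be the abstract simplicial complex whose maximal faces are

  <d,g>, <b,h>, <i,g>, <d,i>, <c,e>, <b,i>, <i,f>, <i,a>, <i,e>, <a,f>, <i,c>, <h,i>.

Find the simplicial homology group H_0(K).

K has 9 vertices, 12 edges.
rank ∂_0 = 0, rank ∂_1 = 8 ⇒ b_0 = 9 − 0 − 8 = 1; all invariant factors of ∂_1 are 1 so no torsion. So H_0 ≅ Z.

H_0 = Z.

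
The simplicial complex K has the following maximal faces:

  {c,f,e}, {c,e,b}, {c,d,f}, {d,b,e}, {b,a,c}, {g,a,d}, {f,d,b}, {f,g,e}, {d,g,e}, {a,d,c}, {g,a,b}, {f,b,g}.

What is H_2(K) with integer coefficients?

H_2 = 0.

Order the vertices as a < b < c < d < e < f < g. Listing each simplex with vertices in this order, K has dimension 2 with simplices:

  0-simplices (7): a, b, c, d, e, f, g
  1-simplices (18): ab, ac, ad, ag, bc, bd, be, bf, bg, cd, ce, cf, de, df, dg, ef, eg, fg
  2-simplices (12): abc, abg, acd, adg, bce, bde, bdf, bfg, cdf, cef, deg, efg

Hence C_0 ≅ Z^7, C_1 ≅ Z^18, C_2 ≅ Z^12.

∂_1: C_1 → C_0 maps an edge to its endpoints' difference, ∂[p,q] = q − p.
This gives a 7×18 integer matrix of rank 6; reducing to Smith normal form yields diagonal entries (1,1,1,1,1,1).

∂_2: C_2 → C_1 acts by ∂[p,q,r] = [q,r] − [p,r] + [p,q]. For instance
  ∂cef = ef − cf + ce,
  ∂adg = dg − ag + ad.
This gives a 18×12 integer matrix of rank 12; reducing to Smith normal form yields diagonal entries (1,1,1,1,1,1,1,1,1,1,1,2).

From H_k ≅ ker(∂_k) / im(∂_{k+1}) we obtain:

  H_2: rank ker ∂_2 − rank ∂_3 = (12 − 12) − 0 = 0, and there is no ∂_3, so H_2 = 0.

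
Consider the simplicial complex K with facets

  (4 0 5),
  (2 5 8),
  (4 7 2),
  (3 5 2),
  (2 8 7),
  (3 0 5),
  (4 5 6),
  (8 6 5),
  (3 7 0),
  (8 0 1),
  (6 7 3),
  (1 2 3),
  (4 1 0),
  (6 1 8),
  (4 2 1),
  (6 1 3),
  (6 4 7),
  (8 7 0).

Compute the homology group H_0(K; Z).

Fix the vertex order 0 < 1 < 2 < 3 < 4 < 5 < 6 < 7 < 8 and write every simplex with vertices in increasing order. Then dim K = 2 and the simplices of K are:

  0-simplices (9): [0], [1], [2], [3], [4], [5], [6], [7], [8]
  1-simplices (27): (27 of them)
  2-simplices (18): [0,1,4], [0,1,8], [0,3,5], [0,3,7], [0,4,5], [0,7,8], [1,2,3], [1,2,4], [1,3,6], [1,6,8], [2,3,5], [2,4,7], [2,5,8], [2,7,8], [3,6,7], [4,5,6], [4,6,7], [5,6,8]

Hence C_0 ≅ Z^9, C_1 ≅ Z^27, C_2 ≅ Z^18.

∂_1: C_1 → C_0 sends each edge [p,q] (with p < q) to q − p.
As a 9×27 matrix over Z this has rank 8, with invariant factors (1,1,1,1,1,1,1,1).

The boundary map ∂_2: C_2 → C_1 acts by ∂[p,q,r] = [q,r] − [p,r] + [p,q]. For instance
  ∂[0,7,8] = [7,8] − [0,8] + [0,7],
  ∂[1,2,4] = [2,4] − [1,4] + [1,2].
The 27×18 boundary matrix has rank 17 and Smith normal form diag(1,1,1,1,1,1,1,1,1,1,1,1,1,1,1,1,1).

Computing H_k = (kernel of ∂_k) / (image of ∂_{k+1}):

  H_0: rank C_0 − rank ∂_1 = 9 − 8 = 1, and the invariant factors of ∂_1 are all 1, so H_0 = Z.

H_0 = Z.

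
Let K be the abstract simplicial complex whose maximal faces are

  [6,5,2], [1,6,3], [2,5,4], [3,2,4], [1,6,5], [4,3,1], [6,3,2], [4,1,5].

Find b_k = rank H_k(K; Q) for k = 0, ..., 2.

We work with the vertex ordering 1 < 2 < 3 < 4 < 5 < 6. The simplices of K, each written with vertices in increasing order, are:

  0-simplices (6): [1], [2], [3], [4], [5], [6]
  1-simplices (12): [1,3], [1,4], [1,5], [1,6], [2,3], [2,4], [2,5], [2,6], [3,4], [3,6], [4,5], [5,6]
  2-simplices (8): [1,3,4], [1,3,6], [1,4,5], [1,5,6], [2,3,4], [2,3,6], [2,4,5], [2,5,6]

Hence C_0 ≅ Z^6, C_1 ≅ Z^12, C_2 ≅ Z^8.

∂_1: C_1 → C_0 sends each edge [p,q] (with p < q) to q − p.
The resulting 6×12 matrix has rank 5, and its Smith normal form has invariant factors (1,1,1,1,1).

Boundary ∂_2: C_2 → C_1 maps a triangle to the signed sum of its edges. For instance
  ∂[1,3,6] = [3,6] − [1,6] + [1,3],
  ∂[2,3,4] = [3,4] − [2,4] + [2,3].
The 12×8 boundary matrix has rank 7 and Smith normal form diag(1,1,1,1,1,1,1).

Reading off H_k = ker ∂_k / im ∂_{k+1}:

  H_0: rank C_0 − rank ∂_1 = 6 − 5 = 1, and the invariant factors of ∂_1 are all 1, so H_0 = Z.
  H_1: rank ker ∂_1 − rank ∂_2 = (12 − 5) − 7 = 0, and the invariant factors of ∂_2 are all 1, so H_1 = 0.
  H_2: rank ker ∂_2 − rank ∂_3 = (8 − 7) − 0 = 1, and there is no ∂_3, so H_2 = Z.

Hence the Betti numbers are b_0 = 1, b_1 = 0, b_2 = 1.

b_0 = 1, b_1 = 0, b_2 = 1.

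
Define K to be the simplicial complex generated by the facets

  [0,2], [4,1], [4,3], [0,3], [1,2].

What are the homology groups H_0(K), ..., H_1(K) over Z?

Fix the vertex order 0 < 1 < 2 < 3 < 4 and write every simplex with vertices in increasing order. Then dim K = 1 and the simplices of K are:

  0-simplices (5): [0], [1], [2], [3], [4]
  1-simplices (5): [0,2], [0,3], [1,2], [1,4], [3,4]

Hence C_0 ≅ Z^5, C_1 ≅ Z^5.

Boundary ∂_1: C_1 → C_0 maps an edge to its endpoints' difference, ∂[p,q] = q − p.
The resulting 5×5 matrix has rank 4, and its Smith normal form has invariant factors (1,1,1,1).

Reading off H_k = ker ∂_k / im ∂_{k+1}:

  H_0: rank C_0 − rank ∂_1 = 5 − 4 = 1, and the invariant factors of ∂_1 are all 1, so H_0 ≅ Z.
  H_1: rank ker ∂_1 − rank ∂_2 = (5 − 4) − 0 = 1, and there is no ∂_2, so H_1 ≅ Z.

As a check, the Euler characteristic is 5 − 5 = 0, which agrees with 1 − 1 = 0.

H_0 ≅ Z,  H_1 ≅ Z.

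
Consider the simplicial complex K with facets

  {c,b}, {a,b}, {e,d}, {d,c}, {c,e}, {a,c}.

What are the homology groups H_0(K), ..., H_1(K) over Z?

We work with the vertex ordering a < b < c < d < e. The simplices of K, each written with vertices in increasing order, are:

  0-simplices (5): a, b, c, d, e
  1-simplices (6): ab, ac, bc, cd, ce, de

giving chain groups C_0 ≅ Z^5, C_1 ≅ Z^6.

The boundary map ∂_1: C_1 → C_0 maps an edge to its endpoints' difference, ∂[p,q] = q − p.
This gives a 5×6 integer matrix of rank 4; reducing to Smith normal form yields diagonal entries (1,1,1,1).

Now H_k = ker ∂_k / im ∂_{k+1}, so:

  H_0: rank C_0 − rank ∂_1 = 5 − 4 = 1, and the invariant factors of ∂_1 are all 1, so H_0 = Z.
  H_1: rank ker ∂_1 − rank ∂_2 = (6 − 4) − 0 = 2, and there is no ∂_2, so H_1 = Z^2.

H_0 ≅ Z,  H_1 ≅ Z^2.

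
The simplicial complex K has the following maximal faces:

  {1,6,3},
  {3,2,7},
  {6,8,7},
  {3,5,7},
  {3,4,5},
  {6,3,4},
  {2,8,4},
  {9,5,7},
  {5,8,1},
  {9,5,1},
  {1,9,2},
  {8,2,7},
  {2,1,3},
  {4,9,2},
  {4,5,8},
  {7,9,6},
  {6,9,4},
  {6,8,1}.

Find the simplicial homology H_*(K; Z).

H_0 ≅ Z,  H_1 ≅ Z^2,  H_2 ≅ Z.

We work with the vertex ordering 1 < 2 < 3 < 4 < 5 < 6 < 7 < 8 < 9. The simplices of K, each written with vertices in increasing order, are:

  0-simplices (9): [1], [2], [3], [4], [5], [6], [7], [8], [9]
  1-simplices (27): (27 of them)
  2-simplices (18): [1,2,3], [1,2,9], [1,3,6], [1,5,8], [1,5,9], [1,6,8], [2,3,7], [2,4,8], [2,4,9], [2,7,8], [3,4,5], [3,4,6], [3,5,7], [4,5,8], [4,6,9], [5,7,9], [6,7,8], [6,7,9]

so the chain groups are C_0 ≅ Z^9, C_1 ≅ Z^27, C_2 ≅ Z^18.

The boundary map ∂_1: C_1 → C_0 sends each edge [p,q] (with p < q) to q − p. For instance
  ∂[6,8] = [8] − [6].
The resulting 9×27 matrix has rank 8, and its Smith normal form has invariant factors (1,1,1,1,1,1,1,1).

The boundary map ∂_2: C_2 → C_1 sends each 2-simplex [p,q,r] to [q,r] − [p,r] + [p,q]. For instance
  ∂[1,2,9] = [2,9] − [1,9] + [1,2],
  ∂[2,4,9] = [4,9] − [2,9] + [2,4].
As a 27×18 matrix over Z this has rank 17, with invariant factors (1,1,1,1,1,1,1,1,1,1,1,1,1,1,1,1,1).

Computing H_k = (kernel of ∂_k) / (image of ∂_{k+1}):

  H_0: rank C_0 − rank ∂_1 = 9 − 8 = 1, and the invariant factors of ∂_1 are all 1, so H_0 = Z.
  H_1: rank ker ∂_1 − rank ∂_2 = (27 − 8) − 17 = 2, and the invariant factors of ∂_2 are all 1, so H_1 = Z^2.
  H_2: rank ker ∂_2 − rank ∂_3 = (18 − 17) − 0 = 1, and there is no ∂_3, so H_2 = Z.

As a check, the Euler characteristic is 9 − 27 + 18 = 0, which agrees with 1 − 2 + 1 = 0.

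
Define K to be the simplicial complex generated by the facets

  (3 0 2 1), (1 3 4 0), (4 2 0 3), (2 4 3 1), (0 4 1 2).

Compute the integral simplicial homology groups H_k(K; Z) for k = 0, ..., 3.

Fix the vertex order 0 < 1 < 2 < 3 < 4 and write every simplex with vertices in increasing order. Then dim K = 3 and the simplices of K are:

  0-simplices (5): [0], [1], [2], [3], [4]
  1-simplices (10): [0,1], [0,2], [0,3], [0,4], [1,2], [1,3], [1,4], [2,3], [2,4], [3,4]
  2-simplices (10): [0,1,2], [0,1,3], [0,1,4], [0,2,3], [0,2,4], [0,3,4], [1,2,3], [1,2,4], [1,3,4], [2,3,4]
  3-simplices (5): [0,1,2,3], [0,1,2,4], [0,1,3,4], [0,2,3,4], [1,2,3,4]

so the chain groups are C_0 ≅ Z^5, C_1 ≅ Z^10, C_2 ≅ Z^10, C_3 ≅ Z^5.

Boundary ∂_1: C_1 → C_0 sends each edge [p,q] (with p < q) to q − p. For instance
  ∂[2,4] = [4] − [2].
This gives a 5×10 integer matrix of rank 4; reducing to Smith normal form yields diagonal entries (1,1,1,1).

∂_2: C_2 → C_1 acts by ∂[p,q,r] = [q,r] − [p,r] + [p,q]. For instance
  ∂[0,1,3] = [1,3] − [0,3] + [0,1],
  ∂[0,2,4] = [2,4] − [0,4] + [0,2].
The 10×10 boundary matrix has rank 6 and Smith normal form diag(1,1,1,1,1,1).

Boundary ∂_3: C_3 → C_2 sends each 3-simplex σ to the alternating sum Σ_i (−1)^i (σ with its i-th vertex removed). For instance
  ∂[0,1,3,4] = [1,3,4] − [0,3,4] + [0,1,4] − [0,1,3],
  ∂[0,2,3,4] = [2,3,4] − [0,3,4] + [0,2,4] − [0,2,3].
This gives a 10×5 integer matrix of rank 4; reducing to Smith normal form yields diagonal entries (1,1,1,1).

Now H_k = ker ∂_k / im ∂_{k+1}, so:

  H_0: rank C_0 − rank ∂_1 = 5 − 4 = 1, and the invariant factors of ∂_1 are all 1, so H_0 ≅ Z.
  H_1: rank ker ∂_1 − rank ∂_2 = (10 − 4) − 6 = 0, and the invariant factors of ∂_2 are all 1, so H_1 ≅ 0.
  H_2: rank ker ∂_2 − rank ∂_3 = (10 − 6) − 4 = 0, and the invariant factors of ∂_3 are all 1, so H_2 ≅ 0.
  H_3: rank ker ∂_3 − rank ∂_4 = (5 − 4) − 0 = 1, and there is no ∂_4, so H_3 ≅ Z.

As a check, the Euler characteristic is 5 − 10 + 10 − 5 = 0, which agrees with 1 − 0 + 0 − 1 = 0.

H_0 = Z,  H_1 = 0,  H_2 = 0,  H_3 = Z.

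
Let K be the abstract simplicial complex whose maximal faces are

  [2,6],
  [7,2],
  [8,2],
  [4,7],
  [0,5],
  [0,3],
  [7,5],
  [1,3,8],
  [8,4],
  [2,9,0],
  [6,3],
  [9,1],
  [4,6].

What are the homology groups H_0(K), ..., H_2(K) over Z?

We work with the vertex ordering 0 < 1 < 2 < 3 < 4 < 5 < 6 < 7 < 8 < 9. The simplices of K, each written with vertices in increasing order, are:

  0-simplices (10): [0], [1], [2], [3], [4], [5], [6], [7], [8], [9]
  1-simplices (17): [0,2], [0,3], [0,5], [0,9], [1,3], [1,8], [1,9], [2,6], [2,7], [2,8], [2,9], [3,6], [3,8], [4,6], [4,7], [4,8], [5,7]
  2-simplices (2): [0,2,9], [1,3,8]

Hence C_0 ≅ Z^10, C_1 ≅ Z^17, C_2 ≅ Z^2.

Boundary ∂_1: C_1 → C_0 is given by ∂[p,q] = [q] − [p]. For instance
  ∂[2,7] = [7] − [2].
As a 10×17 matrix over Z this has rank 9, with invariant factors (1,1,1,1,1,1,1,1,1).

The boundary map ∂_2: C_2 → C_1 sends each 2-simplex [p,q,r] to [q,r] − [p,r] + [p,q]. For instance
  ∂[1,3,8] = [3,8] − [1,8] + [1,3],
  ∂[0,2,9] = [2,9] − [0,9] + [0,2].
The 17×2 boundary matrix has rank 2 and Smith normal form diag(1,1).

From H_k ≅ ker(∂_k) / im(∂_{k+1}) we obtain:

  H_0: rank C_0 − rank ∂_1 = 10 − 9 = 1, and the invariant factors of ∂_1 are all 1, so H_0 ≅ Z.
  H_1: rank ker ∂_1 − rank ∂_2 = (17 − 9) − 2 = 6, and the invariant factors of ∂_2 are all 1, so H_1 ≅ Z^6.
  H_2: rank ker ∂_2 − rank ∂_3 = (2 − 2) − 0 = 0, and there is no ∂_3, so H_2 ≅ 0.

As a check, the Euler characteristic is 10 − 17 + 2 = -5, which agrees with 1 − 6 + 0 = -5.

H_0 ≅ Z,  H_1 ≅ Z^6,  H_2 = 0.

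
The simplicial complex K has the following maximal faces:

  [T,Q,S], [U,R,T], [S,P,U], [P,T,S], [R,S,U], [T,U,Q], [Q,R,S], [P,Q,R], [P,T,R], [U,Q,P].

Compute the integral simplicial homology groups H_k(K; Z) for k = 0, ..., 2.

Fix the vertex order P < Q < R < S < T < U and write every simplex with vertices in increasing order. Then dim K = 2 and the simplices of K are:

  0-simplices (6): P, Q, R, S, T, U
  1-simplices (15): PQ, PR, PS, PT, PU, QR, QS, QT, QU, RS, RT, RU, ST, SU, TU
  2-simplices (10): PQR, PQU, PRT, PST, PSU, QRS, QST, QTU, RSU, RTU

Hence C_0 ≅ Z^6, C_1 ≅ Z^15, C_2 ≅ Z^10.

∂_1: C_1 → C_0 sends each edge [p,q] (with p < q) to q − p. For instance
  ∂RS = S − R.
The resulting 6×15 matrix has rank 5, and its Smith normal form has invariant factors (1,1,1,1,1).

The boundary map ∂_2: C_2 → C_1 maps a triangle to the signed sum of its edges. For instance
  ∂PQR = QR − PR + PQ,
  ∂PSU = SU − PU + PS.
As a 15×10 matrix over Z this has rank 10, with invariant factors (1,1,1,1,1,1,1,1,1,2).

From H_k ≅ ker(∂_k) / im(∂_{k+1}) we obtain:

  H_0: rank C_0 − rank ∂_1 = 6 − 5 = 1, and the invariant factors of ∂_1 are all 1, so H_0 = Z.
  H_1: rank ker ∂_1 − rank ∂_2 = (15 − 5) − 10 = 0, and ∂_2 has invariant factor 2 > 1, so H_1 = Z_2.
  H_2: rank ker ∂_2 − rank ∂_3 = (10 − 10) − 0 = 0, and there is no ∂_3, so H_2 = 0.

As a check, the Euler characteristic is 6 − 15 + 10 = 1, which agrees with 1 − 0 + 0 = 1.
(K is a triangulation of the real projective plane RP^2.)

H_0 ≅ Z,  H_1 ≅ Z_2,  H_2 = 0.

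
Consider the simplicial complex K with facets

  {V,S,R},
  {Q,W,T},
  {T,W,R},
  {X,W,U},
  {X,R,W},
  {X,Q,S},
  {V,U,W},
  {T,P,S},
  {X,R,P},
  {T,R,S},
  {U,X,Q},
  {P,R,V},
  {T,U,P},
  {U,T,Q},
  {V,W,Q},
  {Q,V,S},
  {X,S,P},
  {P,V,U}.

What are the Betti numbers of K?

b_0 = 1, b_1 = 1, b_2 = 0.

We work with the vertex ordering P < Q < R < S < T < U < V < W < X. The simplices of K, each written with vertices in increasing order, are:

  0-simplices (9): P, Q, R, S, T, U, V, W, X
  1-simplices (27): PR, PS, PT, PU, PV, PX, QS, QT, QU, QV, QW, QX, RS, RT, RV, RW, RX, ST, SV, SX, TU, TW, UV, UW, UX, VW, WX
  2-simplices (18): PRV, PRX, PST, PSX, PTU, PUV, QSV, QSX, QTU, QTW, QUX, QVW, RST, RSV, RTW, RWX, UVW, UWX

so the chain groups are C_0 ≅ Z^9, C_1 ≅ Z^27, C_2 ≅ Z^18.

∂_1: C_1 → C_0 is given by ∂[p,q] = [q] − [p]. For instance
  ∂QV = V − Q.
As a 9×27 matrix over Z this has rank 8, with invariant factors (1,1,1,1,1,1,1,1).

Boundary ∂_2: C_2 → C_1 acts by ∂[p,q,r] = [q,r] − [p,r] + [p,q]. For instance
  ∂QSV = SV − QV + QS,
  ∂QTW = TW − QW + QT.
The 27×18 boundary matrix has rank 18 and Smith normal form diag(1,1,1,1,1,1,1,1,1,1,1,1,1,1,1,1,1,2).

Computing H_k = (kernel of ∂_k) / (image of ∂_{k+1}):

  H_0: rank C_0 − rank ∂_1 = 9 − 8 = 1, and the invariant factors of ∂_1 are all 1, so H_0 = Z.
  H_1: rank ker ∂_1 − rank ∂_2 = (27 − 8) − 18 = 1, and ∂_2 has invariant factor 2 > 1, so H_1 = Z ⊕ Z/2.
  H_2: rank ker ∂_2 − rank ∂_3 = (18 − 18) − 0 = 0, and there is no ∂_3, so H_2 = 0.

(K is a triangulation of the Klein bottle.)

Hence the Betti numbers are b_0 = 1, b_1 = 1, b_2 = 0.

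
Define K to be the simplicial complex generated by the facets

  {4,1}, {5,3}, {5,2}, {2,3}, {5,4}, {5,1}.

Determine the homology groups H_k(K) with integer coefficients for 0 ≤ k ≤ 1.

H_0 ≅ Z,  H_1 ≅ Z^2.

K has 5 vertices, 6 edges.
rank ∂_0 = 0, rank ∂_1 = 4 ⇒ b_0 = 5 − 0 − 4 = 1; all invariant factors of ∂_1 are 1 so no torsion. So H_0 = Z.
rank ∂_1 = 4, rank ∂_2 = 0 ⇒ b_1 = 6 − 4 − 0 = 2. So H_1 = Z^2.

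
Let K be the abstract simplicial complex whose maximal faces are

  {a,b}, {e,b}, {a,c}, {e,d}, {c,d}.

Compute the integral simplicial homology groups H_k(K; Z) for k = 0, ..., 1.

H_0 = Z,  H_1 = Z.

We work with the vertex ordering a < b < c < d < e. The simplices of K, each written with vertices in increasing order, are:

  0-simplices (5): a, b, c, d, e
  1-simplices (5): ab, ac, be, cd, de

so the chain groups are C_0 ≅ Z^5, C_1 ≅ Z^5.

∂_1: C_1 → C_0 is given by ∂[p,q] = [q] − [p].
The resulting 5×5 matrix has rank 4, and its Smith normal form has invariant factors (1,1,1,1).

Reading off H_k = ker ∂_k / im ∂_{k+1}:

  H_0: rank C_0 − rank ∂_1 = 5 − 4 = 1, and the invariant factors of ∂_1 are all 1, so H_0 ≅ Z.
  H_1: rank ker ∂_1 − rank ∂_2 = (5 − 4) − 0 = 1, and there is no ∂_2, so H_1 ≅ Z.

(K is a triangulation of the circle S^1.)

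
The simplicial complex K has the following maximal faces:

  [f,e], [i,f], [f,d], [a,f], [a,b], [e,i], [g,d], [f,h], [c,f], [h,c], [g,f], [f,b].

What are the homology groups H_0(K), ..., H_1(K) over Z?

H_0 ≅ Z,  H_1 ≅ Z^4.

Order the vertices as a < b < c < d < e < f < g < h < i. Listing each simplex with vertices in this order, K has dimension 1 with simplices:

  0-simplices (9): a, b, c, d, e, f, g, h, i
  1-simplices (12): ab, af, bf, cf, ch, df, dg, ef, ei, fg, fh, fi

giving chain groups C_0 ≅ Z^9, C_1 ≅ Z^12.

∂_1: C_1 → C_0 maps an edge to its endpoints' difference, ∂[p,q] = q − p. For instance
  ∂ef = f − e.
As a 9×12 matrix over Z this has rank 8, with invariant factors (1,1,1,1,1,1,1,1).

Now H_k = ker ∂_k / im ∂_{k+1}, so:

  H_0: rank C_0 − rank ∂_1 = 9 − 8 = 1, and the invariant factors of ∂_1 are all 1, so H_0 = Z.
  H_1: rank ker ∂_1 − rank ∂_2 = (12 − 8) − 0 = 4, and there is no ∂_2, so H_1 = Z^4.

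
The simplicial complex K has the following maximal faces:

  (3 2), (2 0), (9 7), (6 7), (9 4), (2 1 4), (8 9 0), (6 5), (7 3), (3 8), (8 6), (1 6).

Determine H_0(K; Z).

We work with the vertex ordering 0 < 1 < 2 < 3 < 4 < 5 < 6 < 7 < 8 < 9. The simplices of K, each written with vertices in increasing order, are:

  0-simplices (10): [0], [1], [2], [3], [4], [5], [6], [7], [8], [9]
  1-simplices (16): [0,2], [0,8], [0,9], [1,2], [1,4], [1,6], [2,3], [2,4], [3,7], [3,8], [4,9], [5,6], [6,7], [6,8], [7,9], [8,9]
  2-simplices (2): [0,8,9], [1,2,4]

Hence C_0 ≅ Z^10, C_1 ≅ Z^16, C_2 ≅ Z^2.

Boundary ∂_1: C_1 → C_0 sends each edge [p,q] (with p < q) to q − p.
The 10×16 boundary matrix has rank 9 and Smith normal form diag(1,1,1,1,1,1,1,1,1).

∂_2: C_2 → C_1 sends each 2-simplex [p,q,r] to [q,r] − [p,r] + [p,q]. For instance
  ∂[0,8,9] = [8,9] − [0,9] + [0,8],
  ∂[1,2,4] = [2,4] − [1,4] + [1,2].
This gives a 16×2 integer matrix of rank 2; reducing to Smith normal form yields diagonal entries (1,1).

Reading off H_k = ker ∂_k / im ∂_{k+1}:

  H_0: rank C_0 − rank ∂_1 = 10 − 9 = 1, and the invariant factors of ∂_1 are all 1, so H_0 ≅ Z.

H_0 = Z.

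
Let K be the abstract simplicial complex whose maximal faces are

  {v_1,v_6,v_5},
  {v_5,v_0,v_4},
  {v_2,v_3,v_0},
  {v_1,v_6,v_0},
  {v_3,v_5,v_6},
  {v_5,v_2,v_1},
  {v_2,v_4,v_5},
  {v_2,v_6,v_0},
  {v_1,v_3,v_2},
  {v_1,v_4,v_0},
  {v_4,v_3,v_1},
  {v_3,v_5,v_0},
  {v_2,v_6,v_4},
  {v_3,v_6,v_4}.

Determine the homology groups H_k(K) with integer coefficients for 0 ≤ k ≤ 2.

K has 7 vertices, 21 edges, 14 triangles.
rank ∂_0 = 0, rank ∂_1 = 6 ⇒ b_0 = 7 − 0 − 6 = 1; all invariant factors of ∂_1 are 1 so no torsion. So H_0 = Z.
rank ∂_1 = 6, rank ∂_2 = 13 ⇒ b_1 = 21 − 6 − 13 = 2; all invariant factors of ∂_2 are 1 so no torsion. So H_1 = Z^2.
rank ∂_2 = 13, rank ∂_3 = 0 ⇒ b_2 = 14 − 13 − 0 = 1. So H_2 = Z.

H_0 = Z,  H_1 = Z^2,  H_2 = Z.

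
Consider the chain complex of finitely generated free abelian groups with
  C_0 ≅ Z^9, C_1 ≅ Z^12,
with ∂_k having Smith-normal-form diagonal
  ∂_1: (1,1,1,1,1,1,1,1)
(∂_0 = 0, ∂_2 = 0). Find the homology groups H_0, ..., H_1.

H_0 ≅ Z,  H_1 ≅ Z^4.

H_0: b_0 = 9 − 0 − 8 = 1; torsion from ∂_1 factors > 1: none. So H_0 ≅ Z.
H_1: b_1 = 12 − 8 − 0 = 4; torsion from ∂_2 factors > 1: none. So H_1 ≅ Z^4.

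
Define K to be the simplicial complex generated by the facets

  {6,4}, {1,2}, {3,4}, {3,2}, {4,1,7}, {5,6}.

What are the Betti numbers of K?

Order the vertices as 1 < 2 < 3 < 4 < 5 < 6 < 7. Listing each simplex with vertices in this order, K has dimension 2 with simplices:

  0-simplices (7): [1], [2], [3], [4], [5], [6], [7]
  1-simplices (8): [1,2], [1,4], [1,7], [2,3], [3,4], [4,6], [4,7], [5,6]
  2-simplices (1): [1,4,7]

Hence C_0 ≅ Z^7, C_1 ≅ Z^8, C_2 ≅ Z^1.

∂_1: C_1 → C_0 is given by ∂[p,q] = [q] − [p].
This gives a 7×8 integer matrix of rank 6; reducing to Smith normal form yields diagonal entries (1,1,1,1,1,1).

The boundary map ∂_2: C_2 → C_1 maps a triangle to the signed sum of its edges. For instance
  ∂[1,4,7] = [4,7] − [1,7] + [1,4].
As a 8×1 matrix over Z this has rank 1, with invariant factors (1).

Now H_k = ker ∂_k / im ∂_{k+1}, so:

  H_0: rank C_0 − rank ∂_1 = 7 − 6 = 1, and the invariant factors of ∂_1 are all 1, so H_0 = Z.
  H_1: rank ker ∂_1 − rank ∂_2 = (8 − 6) − 1 = 1, and the invariant factors of ∂_2 are all 1, so H_1 = Z.
  H_2: rank ker ∂_2 − rank ∂_3 = (1 − 1) − 0 = 0, and there is no ∂_3, so H_2 = 0.

As a check, the Euler characteristic is 7 − 8 + 1 = 0, which agrees with 1 − 1 + 0 = 0.

Hence the Betti numbers are b_0 = 1, b_1 = 1, b_2 = 0.

b_0 = 1, b_1 = 1, b_2 = 0.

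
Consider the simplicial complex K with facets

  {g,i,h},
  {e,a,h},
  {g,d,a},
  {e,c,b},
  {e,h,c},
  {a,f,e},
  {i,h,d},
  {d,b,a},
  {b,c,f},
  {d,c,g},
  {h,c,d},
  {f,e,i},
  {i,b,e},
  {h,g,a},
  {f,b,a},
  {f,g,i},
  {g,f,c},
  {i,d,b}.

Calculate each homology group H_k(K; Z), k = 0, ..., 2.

K has 9 vertices, 27 edges, 18 triangles.
rank ∂_0 = 0, rank ∂_1 = 8 ⇒ b_0 = 9 − 0 − 8 = 1; all invariant factors of ∂_1 are 1 so no torsion. So H_0 ≅ Z.
rank ∂_1 = 8, rank ∂_2 = 18 ⇒ b_1 = 27 − 8 − 18 = 1; ∂_2 has invariant factor(s) [2] giving torsion. So H_1 ≅ Z ⊕ Z/2.
rank ∂_2 = 18, rank ∂_3 = 0 ⇒ b_2 = 18 − 18 − 0 = 0. So H_2 ≅ 0.

H_0 = Z,  H_1 = Z ⊕ Z/2,  H_2 = 0.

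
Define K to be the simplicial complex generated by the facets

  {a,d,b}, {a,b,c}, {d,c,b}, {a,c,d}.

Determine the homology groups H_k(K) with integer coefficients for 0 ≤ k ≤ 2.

Order the vertices as a < b < c < d. Listing each simplex with vertices in this order, K has dimension 2 with simplices:

  0-simplices (4): a, b, c, d
  1-simplices (6): ab, ac, ad, bc, bd, cd
  2-simplices (4): abc, abd, acd, bcd

giving chain groups C_0 ≅ Z^4, C_1 ≅ Z^6, C_2 ≅ Z^4.

The boundary map ∂_1: C_1 → C_0 is given by ∂[p,q] = [q] − [p]. For instance
  ∂bd = d − b.
As a 4×6 matrix over Z this has rank 3, with invariant factors (1,1,1).

Boundary ∂_2: C_2 → C_1 acts by ∂[p,q,r] = [q,r] − [p,r] + [p,q]. For instance
  ∂bcd = cd − bd + bc,
  ∂abd = bd − ad + ab.
The 6×4 boundary matrix has rank 3 and Smith normal form diag(1,1,1).

From H_k ≅ ker(∂_k) / im(∂_{k+1}) we obtain:

  H_0: rank C_0 − rank ∂_1 = 4 − 3 = 1, and the invariant factors of ∂_1 are all 1, so H_0 = Z.
  H_1: rank ker ∂_1 − rank ∂_2 = (6 − 3) − 3 = 0, and the invariant factors of ∂_2 are all 1, so H_1 = 0.
  H_2: rank ker ∂_2 − rank ∂_3 = (4 − 3) − 0 = 1, and there is no ∂_3, so H_2 = Z.

(K is a triangulation of the 2-sphere S^2.)

H_0 = Z,  H_1 = 0,  H_2 = Z.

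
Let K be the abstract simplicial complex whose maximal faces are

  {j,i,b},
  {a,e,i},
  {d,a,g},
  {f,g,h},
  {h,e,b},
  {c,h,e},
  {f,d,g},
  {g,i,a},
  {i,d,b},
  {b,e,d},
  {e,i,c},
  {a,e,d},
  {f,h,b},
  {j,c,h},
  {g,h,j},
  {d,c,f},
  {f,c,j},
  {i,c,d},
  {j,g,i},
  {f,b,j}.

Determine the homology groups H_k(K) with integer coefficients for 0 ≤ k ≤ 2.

H_0 ≅ Z,  H_1 ≅ Z ⊕ Z/2Z,  H_2 = 0.

We work with the vertex ordering a < b < c < d < e < f < g < h < i < j. The simplices of K, each written with vertices in increasing order, are:

  0-simplices (10): a, b, c, d, e, f, g, h, i, j
  1-simplices (30): ad, ae, ag, ai, bd, be, bf, bh, bi, bj, cd, ce, cf, ch, ci, cj, de, df, dg, di, eh, ei, fg, fh, fj, gh, gi, gj, hj, ij
  2-simplices (20): ade, adg, aei, agi, bde, bdi, beh, bfh, bfj, bij, cdf, cdi, ceh, cei, cfj, chj, dfg, fgh, ghj, gij

Hence C_0 ≅ Z^10, C_1 ≅ Z^30, C_2 ≅ Z^20.

The boundary map ∂_1: C_1 → C_0 sends each edge [p,q] (with p < q) to q − p. For instance
  ∂cf = f − c.
As a 10×30 matrix over Z this has rank 9, with invariant factors (1,1,1,1,1,1,1,1,1).

The boundary map ∂_2: C_2 → C_1 acts by ∂[p,q,r] = [q,r] − [p,r] + [p,q]. For instance
  ∂bfh = fh − bh + bf,
  ∂cei = ei − ci + ce.
This gives a 30×20 integer matrix of rank 20; reducing to Smith normal form yields diagonal entries (1,1,1,1,1,1,1,1,1,1,1,1,1,1,1,1,1,1,1,2).

Reading off H_k = ker ∂_k / im ∂_{k+1}:

  H_0: rank C_0 − rank ∂_1 = 10 − 9 = 1, and the invariant factors of ∂_1 are all 1, so H_0 ≅ Z.
  H_1: rank ker ∂_1 − rank ∂_2 = (30 − 9) − 20 = 1, and ∂_2 has invariant factor 2 > 1, so H_1 ≅ Z ⊕ Z/2Z.
  H_2: rank ker ∂_2 − rank ∂_3 = (20 − 20) − 0 = 0, and there is no ∂_3, so H_2 ≅ 0.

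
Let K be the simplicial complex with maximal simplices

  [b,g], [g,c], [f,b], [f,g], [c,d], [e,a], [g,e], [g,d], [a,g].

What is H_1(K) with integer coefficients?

Order the vertices as a < b < c < d < e < f < g. Listing each simplex with vertices in this order, K has dimension 1 with simplices:

  0-simplices (7): a, b, c, d, e, f, g
  1-simplices (9): ae, ag, bf, bg, cd, cg, dg, eg, fg

Hence C_0 ≅ Z^7, C_1 ≅ Z^9.

Boundary ∂_1: C_1 → C_0 maps an edge to its endpoints' difference, ∂[p,q] = q − p. For instance
  ∂bf = f − b.
The resulting 7×9 matrix has rank 6, and its Smith normal form has invariant factors (1,1,1,1,1,1).

Reading off H_k = ker ∂_k / im ∂_{k+1}:

  H_1: rank ker ∂_1 − rank ∂_2 = (9 − 6) − 0 = 3, and there is no ∂_2, so H_1 = Z^3.

(K is a triangulation of a wedge of 3 circles.)

H_1 ≅ Z^3.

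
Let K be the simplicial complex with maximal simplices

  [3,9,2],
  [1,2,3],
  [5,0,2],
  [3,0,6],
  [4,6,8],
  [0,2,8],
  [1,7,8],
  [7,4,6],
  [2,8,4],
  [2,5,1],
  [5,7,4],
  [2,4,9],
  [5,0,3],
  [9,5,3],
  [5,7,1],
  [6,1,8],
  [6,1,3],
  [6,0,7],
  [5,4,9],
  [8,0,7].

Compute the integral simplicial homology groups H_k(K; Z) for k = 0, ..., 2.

H_0 ≅ Z,  H_1 ≅ Z ⊕ Z/2Z,  H_2 = 0.

Fix the vertex order 0 < 1 < 2 < 3 < 4 < 5 < 6 < 7 < 8 < 9 and write every simplex with vertices in increasing order. Then dim K = 2 and the simplices of K are:

  0-simplices (10): [0], [1], [2], [3], [4], [5], [6], [7], [8], [9]
  1-simplices (30): (30 of them)
  2-simplices (20): (20 of them)

so the chain groups are C_0 ≅ Z^10, C_1 ≅ Z^30, C_2 ≅ Z^20.

The boundary map ∂_1: C_1 → C_0 is given by ∂[p,q] = [q] − [p]. For instance
  ∂[1,8] = [8] − [1].
The 10×30 boundary matrix has rank 9 and Smith normal form diag(1,1,1,1,1,1,1,1,1).

The boundary map ∂_2: C_2 → C_1 maps a triangle to the signed sum of its edges. For instance
  ∂[0,2,8] = [2,8] − [0,8] + [0,2],
  ∂[1,7,8] = [7,8] − [1,8] + [1,7].
This gives a 30×20 integer matrix of rank 20; reducing to Smith normal form yields diagonal entries (1,1,1,1,1,1,1,1,1,1,1,1,1,1,1,1,1,1,1,2).

From H_k ≅ ker(∂_k) / im(∂_{k+1}) we obtain:

  H_0: rank C_0 − rank ∂_1 = 10 − 9 = 1, and the invariant factors of ∂_1 are all 1, so H_0 = Z.
  H_1: rank ker ∂_1 − rank ∂_2 = (30 − 9) − 20 = 1, and ∂_2 has invariant factor 2 > 1, so H_1 = Z ⊕ Z/2Z.
  H_2: rank ker ∂_2 − rank ∂_3 = (20 − 20) − 0 = 0, and there is no ∂_3, so H_2 = 0.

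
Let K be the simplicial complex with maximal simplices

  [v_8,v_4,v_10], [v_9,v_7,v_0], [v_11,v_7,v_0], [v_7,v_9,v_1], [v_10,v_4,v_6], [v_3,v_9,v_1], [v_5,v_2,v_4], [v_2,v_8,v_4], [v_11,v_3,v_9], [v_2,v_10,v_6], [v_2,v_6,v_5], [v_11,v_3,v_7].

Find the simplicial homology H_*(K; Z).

Order the vertices as v_0 < v_1 < v_2 < v_3 < v_4 < v_5 < v_6 < v_7 < v_8 < v_9 < v_10 < v_11. Listing each simplex with vertices in this order, K has dimension 2 with simplices:

  0-simplices (12): [v_0], [v_1], [v_2], [v_3], [v_4], [v_5], [v_6], [v_7], [v_8], [v_9], [v_10], [v_11]
  1-simplices (24): (24 of them)
  2-simplices (12): (12 of them)

so the chain groups are C_0 ≅ Z^12, C_1 ≅ Z^24, C_2 ≅ Z^12.

The boundary map ∂_1: C_1 → C_0 sends each edge [p,q] (with p < q) to q − p. For instance
  ∂[v_6,v_10] = [v_10] − [v_6].
This gives a 12×24 integer matrix of rank 10; reducing to Smith normal form yields diagonal entries (1,1,1,1,1,1,1,1,1,1).

Boundary ∂_2: C_2 → C_1 sends each 2-simplex [p,q,r] to [q,r] − [p,r] + [p,q]. For instance
  ∂[v_1,v_7,v_9] = [v_7,v_9] − [v_1,v_9] + [v_1,v_7],
  ∂[v_0,v_7,v_9] = [v_7,v_9] − [v_0,v_9] + [v_0,v_7].
The 24×12 boundary matrix has rank 12 and Smith normal form diag(1,1,1,1,1,1,1,1,1,1,1,1).

Reading off H_k = ker ∂_k / im ∂_{k+1}:

  H_0: rank C_0 − rank ∂_1 = 12 − 10 = 2, and the invariant factors of ∂_1 are all 1, so H_0 ≅ Z^2.
  H_1: rank ker ∂_1 − rank ∂_2 = (24 − 10) − 12 = 2, and the invariant factors of ∂_2 are all 1, so H_1 ≅ Z^2.
  H_2: rank ker ∂_2 − rank ∂_3 = (12 − 12) − 0 = 0, and there is no ∂_3, so H_2 ≅ 0.

H_0 = Z^2,  H_1 = Z^2,  H_2 = 0.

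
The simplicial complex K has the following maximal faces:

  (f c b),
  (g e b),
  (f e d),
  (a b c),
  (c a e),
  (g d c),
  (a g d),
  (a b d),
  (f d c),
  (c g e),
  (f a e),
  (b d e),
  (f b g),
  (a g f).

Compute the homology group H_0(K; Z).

Order the vertices as a < b < c < d < e < f < g. Listing each simplex with vertices in this order, K has dimension 2 with simplices:

  0-simplices (7): a, b, c, d, e, f, g
  1-simplices (21): ab, ac, ad, ae, af, ag, bc, bd, be, bf, bg, cd, ce, cf, cg, de, df, dg, ef, eg, fg
  2-simplices (14): abc, abd, ace, adg, aef, afg, bcf, bde, beg, bfg, cdf, cdg, ceg, def

so the chain groups are C_0 ≅ Z^7, C_1 ≅ Z^21, C_2 ≅ Z^14.

The boundary map ∂_1: C_1 → C_0 sends each edge [p,q] (with p < q) to q − p. For instance
  ∂cd = d − c.
As a 7×21 matrix over Z this has rank 6, with invariant factors (1,1,1,1,1,1).

Boundary ∂_2: C_2 → C_1 acts by ∂[p,q,r] = [q,r] − [p,r] + [p,q]. For instance
  ∂bde = de − be + bd,
  ∂bcf = cf − bf + bc.
This gives a 21×14 integer matrix of rank 13; reducing to Smith normal form yields diagonal entries (1,1,1,1,1,1,1,1,1,1,1,1,1).

Reading off H_k = ker ∂_k / im ∂_{k+1}:

  H_0: rank C_0 − rank ∂_1 = 7 − 6 = 1, and the invariant factors of ∂_1 are all 1, so H_0 ≅ Z.

H_0 = Z.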